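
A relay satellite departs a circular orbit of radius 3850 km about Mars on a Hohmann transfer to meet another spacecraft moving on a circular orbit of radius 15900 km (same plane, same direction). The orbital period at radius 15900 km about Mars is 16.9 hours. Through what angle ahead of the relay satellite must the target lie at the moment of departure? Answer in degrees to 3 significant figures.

φ = 91.9°

From Kepler's third law T² = 4π²r³/μ at r = 15900 km, T = 16.9 hours = 16.9 × 3600 s = 60840 s: μ = 4π²r³/T² = 42871.9 km³/s².
Semi-major axis of the transfer orbit: a_t = (3850 + 15900)/2 = 9875 km.
The half-period of the transfer ellipse is t = π√(a_t³/μ) = 14889.1 s.
The target's mean motion on its circular orbit is ω₂ = √(μ/r₂³) = 1.03274×10^-4 rad/s.
Angle swept by the target during transfer: ω₂·t = 1.5377 rad = 88.10°.
Arrival is 180° from departure on the ellipse, so φ = 180° − 88.10° = 91.9°.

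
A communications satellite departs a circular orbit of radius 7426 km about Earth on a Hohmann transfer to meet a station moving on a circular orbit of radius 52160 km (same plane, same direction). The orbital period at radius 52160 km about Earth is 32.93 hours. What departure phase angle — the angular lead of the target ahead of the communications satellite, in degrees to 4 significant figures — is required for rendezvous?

φ = 102.3°

From Kepler's third law T² = 4π²r³/μ at r = 52160 km, T = 32.93 hours = 32.93 × 3600 s = 1.18548×10^5 s: μ = 4π²r³/T² = 3.98643×10^5 km³/s².
The Hohmann ellipse has a_t = (r₁ + r₂)/2 = 29793 km.
The half-period of the transfer ellipse is t = π√(a_t³/μ) = 25588 s.
Target angular speed ω₂ = √(μ/r₂³) = 5.3001×10^-5 rad/s.
Angle swept by the target during transfer: ω₂·t = 1.3562 rad = 77.70°.
The communications satellite traverses 180° on the transfer ellipse, so the target must lead by 180° − 77.70° = 102.3°.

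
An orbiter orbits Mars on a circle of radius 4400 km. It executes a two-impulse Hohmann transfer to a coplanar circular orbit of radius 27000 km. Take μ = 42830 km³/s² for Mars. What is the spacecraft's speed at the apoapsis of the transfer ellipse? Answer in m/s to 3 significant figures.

Semi-major axis of the transfer orbit: a_t = (4400 + 27000)/2 = 15700 km.
The apoapsis of the transfer ellipse is at r = 27000 km.
From the vis-viva equation, v = √[μ(2/r − 1/a_t)] = 0.6668 km/s.

v = 667 m/s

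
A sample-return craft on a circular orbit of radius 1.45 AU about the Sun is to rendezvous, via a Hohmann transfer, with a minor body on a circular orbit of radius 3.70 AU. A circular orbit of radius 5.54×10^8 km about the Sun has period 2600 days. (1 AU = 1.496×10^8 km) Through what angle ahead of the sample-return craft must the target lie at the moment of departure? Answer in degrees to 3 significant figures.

From Kepler's third law T² = 4π²r³/μ at r = 5.54×10^8 km, T = 2600 days = 2600 × 86400 s = 2.2464×10^8 s: μ = 4π²r³/T² = 1.33019×10^11 km³/s².
In km: r₁ = 1.45 × 1.496×10^8 = 2.1692×10^8 km; r₂ = 3.70 × 1.496×10^8 = 5.5352×10^8 km.
The Hohmann ellipse has a_t = (r₁ + r₂)/2 = 3.8522×10^8 km.
Transfer time t = π√(a_t³/μ) = 6.513×10^7 s.
The target's mean motion on its circular orbit is ω₂ = √(μ/r₂³) = 2.801×10^-8 rad/s.
Angle swept by the target during transfer: ω₂·t = 1.824 rad = 104.5°.
The sample-return craft traverses 180° on the transfer ellipse, so the target must lead by 180° − 104.5° = 75.5°.

φ = 75.5°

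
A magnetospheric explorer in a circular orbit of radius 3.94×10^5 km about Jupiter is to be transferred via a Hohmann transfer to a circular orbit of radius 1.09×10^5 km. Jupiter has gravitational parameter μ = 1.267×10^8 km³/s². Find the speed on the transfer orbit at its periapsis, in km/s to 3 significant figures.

Transfer-ellipse semi-major axis a_t = (r₁ + r₂)/2 = (3.940×10^5 + 1.090×10^5)/2 = 2.515×10^5 km.
The periapsis of the transfer ellipse is at r = 1.090×10^5 km.
From the vis-viva equation, v = √[μ(2/r − 1/a_t)] = 42.67 km/s.

v = 42.7 km/s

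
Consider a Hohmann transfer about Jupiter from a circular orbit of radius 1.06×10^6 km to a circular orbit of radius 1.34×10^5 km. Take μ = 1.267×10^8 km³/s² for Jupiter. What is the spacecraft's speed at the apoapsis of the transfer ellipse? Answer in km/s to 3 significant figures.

The Hohmann ellipse has a_t = (r₁ + r₂)/2 = 5.970×10^5 km.
At apoapsis, r = 1.060×10^6 km.
Vis-viva: v = √[μ(2/r − 1/a_t)] = √[1.267×10^8 × (2/1.060×10^6 − 1/5.970×10^5)] = 5.180 km/s.

v = 5.18 km/s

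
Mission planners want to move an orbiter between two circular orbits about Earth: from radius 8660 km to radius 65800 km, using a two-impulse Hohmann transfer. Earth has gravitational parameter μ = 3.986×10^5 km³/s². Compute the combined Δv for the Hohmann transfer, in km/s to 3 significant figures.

Semi-major axis of the transfer orbit: a_t = (8660 + 65800)/2 = 37230 km.
Circular speed at r₁: v₁ = √(μ/r₁) = √(3.986×10^5/8660) = 6.784 km/s.
On the transfer ellipse at r₁, v² = μ(2/r − 1/a) gives v_p = √[μ(2/r₁ − 1/a_t)] = 9.019 km/s.
First burn Δv₁ = |v_p − v₁| = 2.235 km/s.
Circular speed at r₂: v₂ = √(μ/r₂) = 2.461 km/s.
Transfer-orbit speed at r₂: v_a = √[μ(2/r₂ − 1/a_t)] = 1.187 km/s.
Second burn Δv₂ = |v₂ − v_a| = 1.274 km/s.
Δv = Δv₁ + Δv₂ = 2.235 + 1.274 = 3.509 km/s.

Δv = 3.51 km/s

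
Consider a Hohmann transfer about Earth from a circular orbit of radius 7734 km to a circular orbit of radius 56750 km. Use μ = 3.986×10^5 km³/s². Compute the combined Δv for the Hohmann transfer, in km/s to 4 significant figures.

Δv = 3.698 km/s

Transfer-ellipse semi-major axis a_t = (r₁ + r₂)/2 = (7734 + 56750)/2 = 32242 km.
Circular speed at r₁: v₁ = √(μ/r₁) = √(3.986×10^5/7734) = 7.1790 km/s.
Transfer-orbit speed at r₁ (v² = μ(2/r − 1/a)): v_p = √[μ(2/r₁ − 1/a_t)] = 9.5244 km/s.
First burn Δv₁ = |v_p − v₁| = 2.3454 km/s.
Circular speed at r₂: v₂ = √(μ/r₂) = 2.6502 km/s.
Transfer-orbit speed at r₂: v_a = √[μ(2/r₂ − 1/a_t)] = 1.2980 km/s.
Second burn Δv₂ = |v₂ − v_a| = 1.3522 km/s.
Δv = Δv₁ + Δv₂ = 2.3454 + 1.3522 = 3.698 km/s.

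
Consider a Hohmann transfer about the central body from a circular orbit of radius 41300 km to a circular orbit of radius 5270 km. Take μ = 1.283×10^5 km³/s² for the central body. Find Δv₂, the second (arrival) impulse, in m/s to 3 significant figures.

The Hohmann ellipse has a_t = (r₁ + r₂)/2 = 23285 km.
On the circular orbit at r = 5270 km, v_c = √(μ/r) = 4.934 km/s.
Transfer-orbit speed at the same r (vis-viva, a = a_t): v_t = √[μ(2/r − 1/a_t)] = 6.571 km/s.
Δv₂ = |v_t − v_c| = |6.571 − 4.934| = 1.637 km/s.

Δv₂ = 1640 m/s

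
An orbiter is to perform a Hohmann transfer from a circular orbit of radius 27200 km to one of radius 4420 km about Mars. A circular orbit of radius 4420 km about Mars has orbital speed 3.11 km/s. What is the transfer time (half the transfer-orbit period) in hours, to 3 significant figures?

From the circular-orbit relation v² = μ/r at r = 4420 km: μ = v²r = (3.11)² × 4420 = 42750.7 km³/s².
The Hohmann ellipse has a_t = (r₁ + r₂)/2 = 15810 km.
By Kepler's third law the transfer-orbit period is T = 2π√(a_t³/μ), so t = T/2 = 30200 s.
Converting: 30200 s ÷ 3600 s/hour = 8.39 hours.

t = 8.39 hours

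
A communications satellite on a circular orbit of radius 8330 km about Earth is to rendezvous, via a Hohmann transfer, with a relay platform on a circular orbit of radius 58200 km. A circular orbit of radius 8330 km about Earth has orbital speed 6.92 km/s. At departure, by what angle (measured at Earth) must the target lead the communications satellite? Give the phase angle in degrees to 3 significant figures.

φ = 102°

From the circular-orbit relation v² = μ/r at r = 8330 km: μ = v²r = (6.92)² × 8330 = 3.98894×10^5 km³/s².
Transfer-ellipse semi-major axis a_t = (r₁ + r₂)/2 = (8330 + 58200)/2 = 33265 km.
Transfer time t = π√(a_t³/μ) = 30180 s.
Target angular speed ω₂ = √(μ/r₂³) = 4.498×10^-5 rad/s.
Angle swept by the target during transfer: ω₂·t = 1.3575 rad = 77.78°.
The communications satellite traverses 180° on the transfer ellipse, so the target must lead by 180° − 77.78° = 102°.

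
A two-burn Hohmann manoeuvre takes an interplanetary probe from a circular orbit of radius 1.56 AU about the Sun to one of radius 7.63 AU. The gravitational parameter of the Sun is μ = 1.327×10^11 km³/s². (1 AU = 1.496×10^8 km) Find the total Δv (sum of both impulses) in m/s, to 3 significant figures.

In km: r₁ = 1.56 × 1.496×10^8 = 2.33376×10^8 km; r₂ = 7.63 × 1.496×10^8 = 1.141448×10^9 km.
Transfer-ellipse semi-major axis a_t = (r₁ + r₂)/2 = (2.33376×10^8 + 1.141448×10^9)/2 = 6.87412×10^8 km.
At r₁ the circular-orbit speed is v₁ = √(μ/r₁) = 23.8456 km/s.
Transfer-orbit speed at r₁ (v² = μ(2/r − 1/a)): v_p = √[μ(2/r₁ − 1/a_t)] = 30.7275 km/s.
First burn Δv₁ = |v_p − v₁| = 6.882 km/s.
At r₂, v₂ = √(μ/r₂) = 10.782 km/s.
Transfer-orbit speed at r₂: v_a = √[μ(2/r₂ − 1/a_t)] = 6.2824 km/s.
Second burn Δv₂ = |v₂ − v_a| = 4.500 km/s.
Total Δv = Δv₁ + Δv₂ = 11.38 km/s.

Δv = 11400 m/s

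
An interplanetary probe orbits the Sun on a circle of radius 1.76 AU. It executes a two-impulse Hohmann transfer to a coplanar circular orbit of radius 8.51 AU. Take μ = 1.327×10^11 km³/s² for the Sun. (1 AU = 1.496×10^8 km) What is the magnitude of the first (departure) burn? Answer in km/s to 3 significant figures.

In km: r₁ = 1.76 × 1.496×10^8 = 2.63296×10^8 km; r₂ = 8.51 × 1.496×10^8 = 1.273096×10^9 km.
The Hohmann ellipse has a_t = (r₁ + r₂)/2 = 7.68196×10^8 km.
Circular speed at r = 2.63296×10^8 km: v_c = √(μ/r) = 22.450 km/s.
Transfer-orbit speed at the same r (vis-viva, a = a_t): v_t = √[μ(2/r − 1/a_t)] = 28.901 km/s.
Δv₁ = |v_t − v_c| = |28.901 − 22.450| = 6.451 km/s.

Δv₁ = 6.45 km/s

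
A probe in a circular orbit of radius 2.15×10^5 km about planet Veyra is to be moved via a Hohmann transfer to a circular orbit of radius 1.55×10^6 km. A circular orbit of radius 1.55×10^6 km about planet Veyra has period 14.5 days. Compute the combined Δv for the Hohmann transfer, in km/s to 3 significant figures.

From Kepler's third law T² = 4π²r³/μ at r = 1.55×10^6 km, T = 14.5 days = 14.5 × 86400 s = 1.2528×10^6 s: μ = 4π²r³/T² = 9.36680×10^7 km³/s².
The Hohmann ellipse has a_t = (r₁ + r₂)/2 = 8.825×10^5 km.
Circular speed at r₁: v₁ = √(μ/r₁) = √(9.36680×10^7/2.150×10^5) = 20.873 km/s.
Transfer-orbit speed at r₁ (vis-viva equation): v_p = √[μ(2/r₁ − 1/a_t)] = 27.662 km/s.
First burn Δv₁ = |v_p − v₁| = 6.789 km/s.
Circular speed at r₂: v₂ = √(μ/r₂) = 7.774 km/s.
Transfer-orbit speed at r₂: v_a = √[μ(2/r₂ − 1/a_t)] = 3.837 km/s.
Second burn Δv₂ = |v₂ − v_a| = 3.937 km/s.
Total Δv = Δv₁ + Δv₂ = 10.73 km/s.

Δv = 10.7 km/s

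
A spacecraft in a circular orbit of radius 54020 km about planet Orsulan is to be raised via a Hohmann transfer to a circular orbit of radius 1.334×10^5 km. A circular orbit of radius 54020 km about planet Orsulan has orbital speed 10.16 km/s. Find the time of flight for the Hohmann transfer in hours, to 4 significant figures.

From the circular-orbit relation v² = μ/r at r = 54020 km: μ = v²r = (10.16)² × 54020 = 5.57625×10^6 km³/s².
Transfer-ellipse semi-major axis a_t = (r₁ + r₂)/2 = (54020 + 1.334×10^5)/2 = 93710 km.
By Kepler's third law the transfer-orbit period is T = 2π√(a_t³/μ), so t = T/2 = 38160 s.
Converting: 38160 s ÷ 3600 s/hour = 10.60 hours.

t = 10.60 hours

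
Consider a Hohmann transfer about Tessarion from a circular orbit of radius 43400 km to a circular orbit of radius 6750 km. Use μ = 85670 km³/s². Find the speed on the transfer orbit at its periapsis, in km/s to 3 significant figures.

The Hohmann ellipse has a_t = (r₁ + r₂)/2 = 25075 km.
The periapsis of the transfer ellipse is at r = 6750 km.
Applying v² = μ(2/r − 1/a_t): v = 4.687 km/s.

v = 4.69 km/s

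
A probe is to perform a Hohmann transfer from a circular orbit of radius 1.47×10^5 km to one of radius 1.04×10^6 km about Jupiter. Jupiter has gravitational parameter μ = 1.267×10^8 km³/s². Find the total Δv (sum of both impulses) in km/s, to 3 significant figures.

Δv = 15.0 km/s

Semi-major axis of the transfer orbit: a_t = (1.470×10^5 + 1.040×10^6)/2 = 5.935×10^5 km.
At r₁ the circular-orbit speed is v₁ = √(μ/r₁) = 29.358 km/s.
On the transfer ellipse at r₁, vis-viva gives v_p = √[μ(2/r₁ − 1/a_t)] = 38.863 km/s.
First burn Δv₁ = |v_p − v₁| = 9.505 km/s.
At r₂, v₂ = √(μ/r₂) = 11.0375 km/s.
Transfer-orbit speed at r₂: v_a = √[μ(2/r₂ − 1/a_t)] = 5.49313 km/s.
Second burn Δv₂ = |v₂ − v_a| = 5.544 km/s.
Δv = Δv₁ + Δv₂ = 9.505 + 5.544 = 15.05 km/s.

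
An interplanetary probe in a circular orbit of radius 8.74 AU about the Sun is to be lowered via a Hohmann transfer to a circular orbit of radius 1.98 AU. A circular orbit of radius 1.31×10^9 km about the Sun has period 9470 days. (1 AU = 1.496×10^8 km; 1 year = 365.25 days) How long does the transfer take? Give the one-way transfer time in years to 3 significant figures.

t = 6.21 years

From Kepler's third law T² = 4π²r³/μ at r = 1.31×10^9 km, T = 9470 days = 9470 × 86400 s = 8.18208×10^8 s: μ = 4π²r³/T² = 1.32570×10^11 km³/s².
In km: r₁ = 8.74 × 1.496×10^8 = 1.307504×10^9 km; r₂ = 1.98 × 1.496×10^8 = 2.96208×10^8 km.
The Hohmann ellipse has a_t = (r₁ + r₂)/2 = 8.01856×10^8 km.
By Kepler's third law the transfer-orbit period is T = 2π√(a_t³/μ), so t = T/2 = 1.959×10^8 s.
Converting: 1.959×10^8 s ÷ 3.15576×10^7 s/year (365.25 × 86400) = 6.21 years.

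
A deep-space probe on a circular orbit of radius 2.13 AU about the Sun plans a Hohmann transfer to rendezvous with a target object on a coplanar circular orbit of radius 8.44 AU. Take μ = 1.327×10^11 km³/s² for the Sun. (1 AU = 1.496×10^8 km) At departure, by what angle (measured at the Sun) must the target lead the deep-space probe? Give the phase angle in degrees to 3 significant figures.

φ = 90.8°

In km: r₁ = 2.13 × 1.496×10^8 = 3.18648×10^8 km; r₂ = 8.44 × 1.496×10^8 = 1.262624×10^9 km.
Transfer-ellipse semi-major axis a_t = (r₁ + r₂)/2 = (3.18648×10^8 + 1.262624×10^9)/2 = 7.90636×10^8 km.
The half-period of the transfer ellipse is t = π√(a_t³/μ) = 1.9173×10^8 s.
Target angular speed ω₂ = √(μ/r₂³) = 8.1194×10^-9 rad/s.
Angle swept by the target during transfer: ω₂·t = 1.5567 rad = 89.19°.
Arrival is 180° from departure on the ellipse, so φ = 180° − 89.19° = 90.8°.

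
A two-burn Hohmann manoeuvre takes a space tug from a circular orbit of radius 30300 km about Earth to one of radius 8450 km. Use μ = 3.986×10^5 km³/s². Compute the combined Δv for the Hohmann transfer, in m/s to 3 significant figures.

The Hohmann ellipse has a_t = (r₁ + r₂)/2 = 19375 km.
Circular speed at r₁: v₁ = √(μ/r₁) = √(3.986×10^5/30300) = 3.627 km/s.
Transfer-orbit speed at r₁ (vis-viva equation): v_a = √[μ(2/r₁ − 1/a_t)] = 2.395 km/s.
First burn Δv₁ = |v_a − v₁| = 1.232 km/s.
At r₂, v₂ = √(μ/r₂) = 6.868 km/s.
Transfer-orbit speed at r₂: v_p = √[μ(2/r₂ − 1/a_t)] = 8.589 km/s.
Second burn Δv₂ = |v₂ − v_p| = 1.721 km/s.
Δv = Δv₁ + Δv₂ = 1.232 + 1.721 = 2.953 km/s.

Δv = 2950 m/s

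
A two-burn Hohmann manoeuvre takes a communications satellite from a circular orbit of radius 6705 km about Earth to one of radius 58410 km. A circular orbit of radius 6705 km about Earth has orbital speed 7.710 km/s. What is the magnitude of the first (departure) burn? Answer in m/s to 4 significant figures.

Δv₁ = 2617 m/s

From the circular-orbit relation v² = μ/r at r = 6705 km: μ = v²r = (7.710)² × 6705 = 3.98573×10^5 km³/s².
Semi-major axis of the transfer orbit: a_t = (6705 + 58410)/2 = 32557.5 km.
Circular speed at r = 6705 km: v_c = √(μ/r) = 7.7100 km/s.
Vis-viva on the transfer ellipse at r = 6705 km gives v_t = √[μ(2/r − 1/a_t)] = 10.327 km/s.
Δv₁ = |v_t − v_c| = |10.327 − 7.7100| = 2.617 km/s.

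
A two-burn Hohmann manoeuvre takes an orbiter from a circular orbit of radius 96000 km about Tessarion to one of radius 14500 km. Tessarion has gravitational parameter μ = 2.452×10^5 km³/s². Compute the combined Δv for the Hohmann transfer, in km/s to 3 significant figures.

Semi-major axis of the transfer orbit: a_t = (96000 + 14500)/2 = 55250 km.
Circular speed at r₁: v₁ = √(μ/r₁) = √(2.452×10^5/96000) = 1.598176 km/s.
On the transfer ellipse at r₁, vis-viva gives v_a = √[μ(2/r₁ − 1/a_t)] = 0.8187333 km/s.
First burn Δv₁ = |v_a − v₁| = 0.77944 km/s.
Circular speed at r₂: v₂ = √(μ/r₂) = 4.1122 km/s.
Transfer-orbit speed at r₂: v_p = √[μ(2/r₂ − 1/a_t)] = 5.4206 km/s.
Second burn Δv₂ = |v₂ − v_p| = 1.3084 km/s.
Δv = Δv₁ + Δv₂ = 0.77944 + 1.3084 = 2.088 km/s.

Δv = 2.09 km/s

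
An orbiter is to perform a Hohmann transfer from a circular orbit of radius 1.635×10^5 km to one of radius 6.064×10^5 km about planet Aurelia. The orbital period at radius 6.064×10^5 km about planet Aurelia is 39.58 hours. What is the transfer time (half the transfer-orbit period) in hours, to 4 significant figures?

From Kepler's third law T² = 4π²r³/μ at r = 6.064×10^5 km, T = 39.58 hours = 39.58 × 3600 s = 1.42488×10^5 s: μ = 4π²r³/T² = 4.33591×10^8 km³/s².
Semi-major axis of the transfer orbit: a_t = (1.635×10^5 + 6.064×10^5)/2 = 3.8495×10^5 km.
Transfer time t = π√(a_t³/μ) = π√((3.8495×10^5)³ / 4.33591×10^8) = 36030 s.
Converting: 36030 s ÷ 3600 s/hour = 10.01 hours.

t = 10.01 hours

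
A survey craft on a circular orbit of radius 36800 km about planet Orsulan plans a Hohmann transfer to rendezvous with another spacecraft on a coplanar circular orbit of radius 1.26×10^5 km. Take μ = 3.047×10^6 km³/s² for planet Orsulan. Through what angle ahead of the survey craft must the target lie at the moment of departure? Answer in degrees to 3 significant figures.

φ = 86.5°

The Hohmann ellipse has a_t = (r₁ + r₂)/2 = 81400 km.
The half-period of the transfer ellipse is t = π√(a_t³/μ) = 41797 s.
The target's mean motion on its circular orbit is ω₂ = √(μ/r₂³) = 3.9028×10^-5 rad/s.
Angle swept by the target during transfer: ω₂·t = 1.6313 rad = 93.47°.
Arrival is 180° from departure on the ellipse, so φ = 180° − 93.47° = 86.5°.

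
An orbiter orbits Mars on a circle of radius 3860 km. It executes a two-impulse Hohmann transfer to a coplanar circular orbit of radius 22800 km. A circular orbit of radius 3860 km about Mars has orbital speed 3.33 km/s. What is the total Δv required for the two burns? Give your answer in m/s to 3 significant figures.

From the circular-orbit relation v² = μ/r at r = 3860 km: μ = v²r = (3.33)² × 3860 = 42803.2 km³/s².
Semi-major axis of the transfer orbit: a_t = (3860 + 22800)/2 = 13330 km.
At r₁ the circular-orbit speed is v₁ = √(μ/r₁) = 3.330 km/s.
On the transfer ellipse at r₁, vis-viva gives v_p = √[μ(2/r₁ − 1/a_t)] = 4.355 km/s.
First burn Δv₁ = |v_p − v₁| = 1.025 km/s.
At r₂, v₂ = √(μ/r₂) = 1.370157 km/s.
Transfer-orbit speed at r₂: v_a = √[μ(2/r₂ − 1/a_t)] = 0.7373082 km/s.
Second burn Δv₂ = |v₂ − v_a| = 0.6328 km/s.
Total Δv = Δv₁ + Δv₂ = 1.658 km/s.

Δv = 1660 m/s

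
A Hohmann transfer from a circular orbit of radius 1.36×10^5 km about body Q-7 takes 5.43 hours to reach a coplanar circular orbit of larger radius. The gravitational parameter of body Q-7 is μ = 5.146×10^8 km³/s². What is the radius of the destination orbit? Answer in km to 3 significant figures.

r₂ = 4.06×10^5 km

Transfer time t = 5.43 hours = 19548 s, and t = π√(a_t³/μ).
So a_t = (μ t²/π²)^(1/3) = (5.146×10^8 × (19548)² / π²)^(1/3) = 2.7110×10^5 km.
Since a_t = (r₁ + r₂)/2, r₂ = 2a_t − r₁ = 2×2.7110×10^5 − 1.360×10^5 = 4.062×10^5 km.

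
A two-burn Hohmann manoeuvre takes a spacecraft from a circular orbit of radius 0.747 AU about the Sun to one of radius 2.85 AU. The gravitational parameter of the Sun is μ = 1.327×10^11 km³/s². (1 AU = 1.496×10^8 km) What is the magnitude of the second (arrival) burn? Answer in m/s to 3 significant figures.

Δv₂ = 6270 m/s

In km: r₁ = 0.747 × 1.496×10^8 = 1.117512×10^8 km; r₂ = 2.85 × 1.496×10^8 = 4.2636×10^8 km.
Semi-major axis of the transfer orbit: a_t = (1.117512×10^8 + 4.2636×10^8)/2 = 2.690556×10^8 km.
Circular speed at r = 4.2636×10^8 km: v_c = √(μ/r) = 17.642 km/s.
Transfer-orbit speed at the same r (vis-viva, a = a_t): v_t = √[μ(2/r − 1/a_t)] = 11.370 km/s.
Δv₂ = |v_t − v_c| = |11.370 − 17.642| = 6.272 km/s.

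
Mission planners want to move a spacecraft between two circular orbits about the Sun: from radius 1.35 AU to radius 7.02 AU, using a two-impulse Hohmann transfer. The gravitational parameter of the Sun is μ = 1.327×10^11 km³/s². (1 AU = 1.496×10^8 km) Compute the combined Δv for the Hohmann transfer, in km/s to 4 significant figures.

In km: r₁ = 1.35 × 1.496×10^8 = 2.0196×10^8 km; r₂ = 7.02 × 1.496×10^8 = 1.050192×10^9 km.
Transfer-ellipse semi-major axis a_t = (r₁ + r₂)/2 = (2.0196×10^8 + 1.050192×10^9)/2 = 6.26076×10^8 km.
At r₁ the circular-orbit speed is v₁ = √(μ/r₁) = 25.633 km/s.
On the transfer ellipse at r₁, vis-viva gives v_p = √[μ(2/r₁ − 1/a_t)] = 33.199 km/s.
First burn Δv₁ = |v_p − v₁| = 7.566 km/s.
Circular speed at r₂: v₂ = √(μ/r₂) = 11.24 km/s.
Transfer-orbit speed at r₂: v_a = √[μ(2/r₂ − 1/a_t)] = 6.384 km/s.
Second burn Δv₂ = |v₂ − v_a| = 4.856 km/s.
Δv = Δv₁ + Δv₂ = 7.566 + 4.856 = 12.42 km/s.

Δv = 12.42 km/s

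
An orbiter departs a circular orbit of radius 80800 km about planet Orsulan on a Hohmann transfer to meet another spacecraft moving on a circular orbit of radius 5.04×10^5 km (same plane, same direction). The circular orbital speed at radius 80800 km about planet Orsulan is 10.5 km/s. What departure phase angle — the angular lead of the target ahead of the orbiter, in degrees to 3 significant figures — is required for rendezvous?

φ = 100°

From the circular-orbit relation v² = μ/r at r = 80800 km: μ = v²r = (10.5)² × 80800 = 8.90820×10^6 km³/s².
The Hohmann ellipse has a_t = (r₁ + r₂)/2 = 2.924×10^5 km.
Transfer time t = π√(a_t³/μ) = 1.6643×10^5 s.
The target's mean motion on its circular orbit is ω₂ = √(μ/r₂³) = 8.3416×10^-6 rad/s.
Angle swept by the target during transfer: ω₂·t = 1.3883 rad = 79.54°.
The orbiter traverses 180° on the transfer ellipse, so the target must lead by 180° − 79.54° = 100°.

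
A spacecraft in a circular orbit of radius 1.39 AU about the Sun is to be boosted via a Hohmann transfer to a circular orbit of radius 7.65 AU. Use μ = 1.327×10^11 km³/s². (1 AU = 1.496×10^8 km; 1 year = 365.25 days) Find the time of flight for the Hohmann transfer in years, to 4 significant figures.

In km: r₁ = 1.39 × 1.496×10^8 = 2.07944×10^8 km; r₂ = 7.65 × 1.496×10^8 = 1.14444×10^9 km.
The Hohmann ellipse has a_t = (r₁ + r₂)/2 = 6.76192×10^8 km.
Half the transfer-orbit period gives t = π√(a_t³/μ) = 1.5164×10^8 s.
Converting: 1.5164×10^8 s ÷ 3.15576×10^7 s/year (365.25 × 86400) = 4.805 years.

t = 4.805 years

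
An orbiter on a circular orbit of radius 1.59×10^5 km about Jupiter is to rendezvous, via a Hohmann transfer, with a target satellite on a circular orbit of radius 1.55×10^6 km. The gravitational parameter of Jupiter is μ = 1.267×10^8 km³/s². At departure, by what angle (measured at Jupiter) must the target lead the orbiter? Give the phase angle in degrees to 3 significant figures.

Semi-major axis of the transfer orbit: a_t = (1.590×10^5 + 1.550×10^6)/2 = 8.545×10^5 km.
Transfer time t = π√(a_t³/μ) = 2.205×10^5 s.
Target angular speed ω₂ = √(μ/r₂³) = 5.833×10^-6 rad/s.
Angle swept by the target during transfer: ω₂·t = 1.286 rad = 73.68°.
The orbiter traverses 180° on the transfer ellipse, so the target must lead by 180° − 73.68° = 106°.

φ = 106°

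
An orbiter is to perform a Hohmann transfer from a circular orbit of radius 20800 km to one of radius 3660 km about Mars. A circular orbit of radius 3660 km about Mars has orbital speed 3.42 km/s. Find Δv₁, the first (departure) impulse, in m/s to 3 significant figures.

Δv₁ = 650 m/s

From the circular-orbit relation v² = μ/r at r = 3660 km: μ = v²r = (3.42)² × 3660 = 42808.8 km³/s².
Transfer-ellipse semi-major axis a_t = (r₁ + r₂)/2 = (20800 + 3660)/2 = 12230 km.
Circular speed at r = 20800 km: v_c = √(μ/r) = 1.4346 km/s.
Vis-viva on the transfer ellipse at r = 20800 km gives v_t = √[μ(2/r − 1/a_t)] = 0.78481 km/s.
Δv₁ = |v_t − v_c| = |0.78481 − 1.4346| = 0.6498 km/s.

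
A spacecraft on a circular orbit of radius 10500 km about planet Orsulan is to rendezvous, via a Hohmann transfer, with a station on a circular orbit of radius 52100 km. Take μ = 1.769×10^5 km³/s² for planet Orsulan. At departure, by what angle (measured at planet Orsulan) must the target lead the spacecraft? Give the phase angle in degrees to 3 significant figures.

Transfer-ellipse semi-major axis a_t = (r₁ + r₂)/2 = (10500 + 52100)/2 = 31300 km.
Transfer time t = π√(a_t³/μ) = 41360 s.
The target's mean motion on its circular orbit is ω₂ = √(μ/r₂³) = 3.537×10^-5 rad/s.
Angle swept by the target during transfer: ω₂·t = 1.463 rad = 83.82°.
The spacecraft traverses 180° on the transfer ellipse, so the target must lead by 180° − 83.82° = 96.2°.

φ = 96.2°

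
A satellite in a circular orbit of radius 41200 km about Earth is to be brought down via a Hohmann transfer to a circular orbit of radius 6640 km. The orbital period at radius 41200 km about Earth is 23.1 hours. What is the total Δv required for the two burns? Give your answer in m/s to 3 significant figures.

From Kepler's third law T² = 4π²r³/μ at r = 41200 km, T = 23.1 hours = 23.1 × 3600 s = 83160 s: μ = 4π²r³/T² = 3.99229×10^5 km³/s².
The Hohmann ellipse has a_t = (r₁ + r₂)/2 = 23920 km.
At r₁ the circular-orbit speed is v₁ = √(μ/r₁) = 3.113 km/s.
Transfer-orbit speed at r₁ (v² = μ(2/r − 1/a)): v_a = √[μ(2/r₁ − 1/a_t)] = 1.640 km/s.
First burn Δv₁ = |v_a − v₁| = 1.473 km/s.
At r₂, v₂ = √(μ/r₂) = 7.7540 km/s.
Transfer-orbit speed at r₂: v_p = √[μ(2/r₂ − 1/a_t)] = 10.176 km/s.
Second burn Δv₂ = |v₂ − v_p| = 2.422 km/s.
Total Δv = Δv₁ + Δv₂ = 3.895 km/s.

Δv = 3900 m/s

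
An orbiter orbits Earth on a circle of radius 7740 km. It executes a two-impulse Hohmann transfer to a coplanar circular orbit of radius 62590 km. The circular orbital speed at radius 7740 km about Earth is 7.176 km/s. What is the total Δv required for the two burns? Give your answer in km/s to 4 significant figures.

From the circular-orbit relation v² = μ/r at r = 7740 km: μ = v²r = (7.176)² × 7740 = 3.98571×10^5 km³/s².
The Hohmann ellipse has a_t = (r₁ + r₂)/2 = 35165 km.
Circular speed at r₁: v₁ = √(μ/r₁) = √(3.98571×10^5/7740) = 7.1760 km/s.
On the transfer ellipse at r₁, v² = μ(2/r − 1/a) gives v_p = √[μ(2/r₁ − 1/a_t)] = 9.5737 km/s.
First burn Δv₁ = |v_p − v₁| = 2.3977 km/s.
At r₂, v₂ = √(μ/r₂) = 2.5235 km/s.
Transfer-orbit speed at r₂: v_a = √[μ(2/r₂ − 1/a_t)] = 1.1839 km/s.
Second burn Δv₂ = |v₂ − v_a| = 1.3396 km/s.
Δv = Δv₁ + Δv₂ = 2.3977 + 1.3396 = 3.737 km/s.

Δv = 3.737 km/s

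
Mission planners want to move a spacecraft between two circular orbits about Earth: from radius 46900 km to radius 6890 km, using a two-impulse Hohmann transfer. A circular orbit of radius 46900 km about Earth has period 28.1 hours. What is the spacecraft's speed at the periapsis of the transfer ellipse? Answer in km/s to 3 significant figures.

From Kepler's third law T² = 4π²r³/μ at r = 46900 km, T = 28.1 hours = 28.1 × 3600 s = 1.0116×10^5 s: μ = 4π²r³/T² = 3.97979×10^5 km³/s².
The Hohmann ellipse has a_t = (r₁ + r₂)/2 = 26895 km.
At periapsis, r = 6890 km.
Vis-viva: v = √[μ(2/r − 1/a_t)] = √[3.97979×10^5 × (2/6890 − 1/26895)] = 10.04 km/s.

v = 10.0 km/s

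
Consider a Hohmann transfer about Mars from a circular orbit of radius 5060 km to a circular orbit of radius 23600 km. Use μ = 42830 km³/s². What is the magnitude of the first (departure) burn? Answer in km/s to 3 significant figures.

Δv₁ = 0.824 km/s

Transfer-ellipse semi-major axis a_t = (r₁ + r₂)/2 = (5060 + 23600)/2 = 14330 km.
Circular speed at r = 5060 km: v_c = √(μ/r) = 2.90937 km/s.
Transfer-orbit speed at the same r (vis-viva, a = a_t): v_t = √[μ(2/r − 1/a_t)] = 3.73363 km/s.
Δv₁ = |v_t − v_c| = |3.73363 − 2.90937| = 0.8243 km/s.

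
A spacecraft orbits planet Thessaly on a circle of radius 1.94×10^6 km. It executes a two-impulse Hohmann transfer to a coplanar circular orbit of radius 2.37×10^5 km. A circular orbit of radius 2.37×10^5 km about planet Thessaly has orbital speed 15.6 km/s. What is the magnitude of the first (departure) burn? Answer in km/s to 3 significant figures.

Δv₁ = 2.91 km/s

From the circular-orbit relation v² = μ/r at r = 2.37×10^5 km: μ = v²r = (15.6)² × 2.37×10^5 = 5.76763×10^7 km³/s².
Semi-major axis of the transfer orbit: a_t = (1.940×10^6 + 2.370×10^5)/2 = 1.0885×10^6 km.
On the circular orbit at r = 1.940×10^6 km, v_c = √(μ/r) = 5.4525 km/s.
Transfer-orbit speed at the same r (vis-viva, a = a_t): v_t = √[μ(2/r − 1/a_t)] = 2.5442 km/s.
Δv₁ = |v_t − v_c| = |2.5442 − 5.4525| = 2.908 km/s.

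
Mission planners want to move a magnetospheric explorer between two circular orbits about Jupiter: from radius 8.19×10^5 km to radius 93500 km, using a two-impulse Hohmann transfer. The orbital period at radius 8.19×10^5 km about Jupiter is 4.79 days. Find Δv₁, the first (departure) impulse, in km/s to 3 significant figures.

From Kepler's third law T² = 4π²r³/μ at r = 8.19×10^5 km, T = 4.79 days = 4.79 × 86400 s = 4.13856×10^5 s: μ = 4π²r³/T² = 1.26623×10^8 km³/s².
Transfer-ellipse semi-major axis a_t = (r₁ + r₂)/2 = (8.190×10^5 + 93500)/2 = 4.5625×10^5 km.
Circular speed at r = 8.190×10^5 km: v_c = √(μ/r) = 12.434 km/s.
Vis-viva on the transfer ellipse at r = 8.190×10^5 km gives v_t = √[μ(2/r − 1/a_t)] = 5.6288 km/s.
Δv₁ = |v_t − v_c| = |5.6288 − 12.434| = 6.805 km/s.

Δv₁ = 6.81 km/s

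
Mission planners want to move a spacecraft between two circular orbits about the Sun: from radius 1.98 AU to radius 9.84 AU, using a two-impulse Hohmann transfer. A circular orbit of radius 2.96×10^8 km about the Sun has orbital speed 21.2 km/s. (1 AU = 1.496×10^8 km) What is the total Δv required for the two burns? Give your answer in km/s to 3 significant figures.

Δv = 10.2 km/s

From the circular-orbit relation v² = μ/r at r = 2.96×10^8 km: μ = v²r = (21.2)² × 2.96×10^8 = 1.33034×10^11 km³/s².
In km: r₁ = 1.98 × 1.496×10^8 = 2.96208×10^8 km; r₂ = 9.84 × 1.496×10^8 = 1.472064×10^9 km.
Transfer-ellipse semi-major axis a_t = (r₁ + r₂)/2 = (2.96208×10^8 + 1.472064×10^9)/2 = 8.84136×10^8 km.
At r₁ the circular-orbit speed is v₁ = √(μ/r₁) = 21.193 km/s.
Transfer-orbit speed at r₁ (v² = μ(2/r − 1/a)): v_p = √[μ(2/r₁ − 1/a_t)] = 27.346 km/s.
First burn Δv₁ = |v_p − v₁| = 6.153 km/s.
At r₂, v₂ = √(μ/r₂) = 9.506 km/s.
Transfer-orbit speed at r₂: v_a = √[μ(2/r₂ − 1/a_t)] = 5.502 km/s.
Second burn Δv₂ = |v₂ − v_a| = 4.004 km/s.
Δv = Δv₁ + Δv₂ = 6.153 + 4.004 = 10.16 km/s.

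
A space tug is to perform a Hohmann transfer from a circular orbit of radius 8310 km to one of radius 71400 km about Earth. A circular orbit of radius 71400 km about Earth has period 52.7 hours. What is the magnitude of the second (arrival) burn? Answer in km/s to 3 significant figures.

From Kepler's third law T² = 4π²r³/μ at r = 71400 km, T = 52.7 hours = 52.7 × 3600 s = 1.8972×10^5 s: μ = 4π²r³/T² = 3.99235×10^5 km³/s².
The Hohmann ellipse has a_t = (r₁ + r₂)/2 = 39855 km.
Circular speed at r = 71400 km: v_c = √(μ/r) = 2.365 km/s.
Transfer-orbit speed at the same r (vis-viva, a = a_t): v_t = √[μ(2/r − 1/a_t)] = 1.080 km/s.
Δv₂ = |v_t − v_c| = |1.080 − 2.365| = 1.285 km/s.

Δv₂ = 1.28 km/s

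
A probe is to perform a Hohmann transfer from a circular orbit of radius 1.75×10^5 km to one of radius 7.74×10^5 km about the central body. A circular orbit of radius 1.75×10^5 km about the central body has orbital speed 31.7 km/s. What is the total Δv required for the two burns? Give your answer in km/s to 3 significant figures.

From the circular-orbit relation v² = μ/r at r = 1.75×10^5 km: μ = v²r = (31.7)² × 1.75×10^5 = 1.75856×10^8 km³/s².
Transfer-ellipse semi-major axis a_t = (r₁ + r₂)/2 = (1.750×10^5 + 7.740×10^5)/2 = 4.745×10^5 km.
Circular speed at r₁: v₁ = √(μ/r₁) = √(1.75856×10^8/1.750×10^5) = 31.700 km/s.
On the transfer ellipse at r₁, vis-viva gives v_p = √[μ(2/r₁ − 1/a_t)] = 40.487 km/s.
First burn Δv₁ = |v_p − v₁| = 8.787 km/s.
Circular speed at r₂: v₂ = √(μ/r₂) = 15.073 km/s.
Transfer-orbit speed at r₂: v_a = √[μ(2/r₂ − 1/a_t)] = 9.1540 km/s.
Second burn Δv₂ = |v₂ − v_a| = 5.919 km/s.
Total Δv = Δv₁ + Δv₂ = 14.71 km/s.

Δv = 14.7 km/s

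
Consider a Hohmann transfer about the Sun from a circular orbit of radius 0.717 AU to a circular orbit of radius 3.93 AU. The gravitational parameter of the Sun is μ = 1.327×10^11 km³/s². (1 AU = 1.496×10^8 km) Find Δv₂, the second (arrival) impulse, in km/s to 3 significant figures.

Δv₂ = 6.68 km/s

In km: r₁ = 0.717 × 1.496×10^8 = 1.072632×10^8 km; r₂ = 3.93 × 1.496×10^8 = 5.87928×10^8 km.
Transfer-ellipse semi-major axis a_t = (r₁ + r₂)/2 = (1.072632×10^8 + 5.87928×10^8)/2 = 3.475956×10^8 km.
On the circular orbit at r = 5.87928×10^8 km, v_c = √(μ/r) = 15.024 km/s.
Vis-viva on the transfer ellipse at r = 5.87928×10^8 km gives v_t = √[μ(2/r − 1/a_t)] = 8.3457 km/s.
Δv₂ = |v_t − v_c| = |8.3457 − 15.024| = 6.678 km/s.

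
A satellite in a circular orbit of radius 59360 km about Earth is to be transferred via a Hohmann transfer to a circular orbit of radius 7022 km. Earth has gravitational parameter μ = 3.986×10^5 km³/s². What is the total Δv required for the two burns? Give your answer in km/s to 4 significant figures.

The Hohmann ellipse has a_t = (r₁ + r₂)/2 = 33191 km.
At r₁ the circular-orbit speed is v₁ = √(μ/r₁) = 2.5913 km/s.
Transfer-orbit speed at r₁ (v² = μ(2/r − 1/a)): v_a = √[μ(2/r₁ − 1/a_t)] = 1.1919 km/s.
First burn Δv₁ = |v_a − v₁| = 1.3994 km/s.
Circular speed at r₂: v₂ = √(μ/r₂) = 7.53422 km/s.
Transfer-orbit speed at r₂: v_p = √[μ(2/r₂ − 1/a_t)] = 10.0757 km/s.
Second burn Δv₂ = |v₂ − v_p| = 2.5415 km/s.
Δv = Δv₁ + Δv₂ = 1.3994 + 2.5415 = 3.941 km/s.

Δv = 3.941 km/s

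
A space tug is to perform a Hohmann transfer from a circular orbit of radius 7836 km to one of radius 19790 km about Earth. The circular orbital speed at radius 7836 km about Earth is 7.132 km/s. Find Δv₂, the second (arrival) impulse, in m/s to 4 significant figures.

Δv₂ = 1108 m/s

From the circular-orbit relation v² = μ/r at r = 7836 km: μ = v²r = (7.132)² × 7836 = 3.98581×10^5 km³/s².
The Hohmann ellipse has a_t = (r₁ + r₂)/2 = 13813 km.
On the circular orbit at r = 19790 km, v_c = √(μ/r) = 4.488 km/s.
Transfer-orbit speed at the same r (vis-viva, a = a_t): v_t = √[μ(2/r − 1/a_t)] = 3.380 km/s.
Δv₂ = |v_t − v_c| = |3.380 − 4.488| = 1.108 km/s.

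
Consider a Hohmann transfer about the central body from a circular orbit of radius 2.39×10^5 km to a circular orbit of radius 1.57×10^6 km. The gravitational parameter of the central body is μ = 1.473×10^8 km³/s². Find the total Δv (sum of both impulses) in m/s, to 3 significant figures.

Δv = 12600 m/s

The Hohmann ellipse has a_t = (r₁ + r₂)/2 = 9.045×10^5 km.
Circular speed at r₁: v₁ = √(μ/r₁) = √(1.473×10^8/2.390×10^5) = 24.826 km/s.
On the transfer ellipse at r₁, vis-viva equation gives v_p = √[μ(2/r₁ − 1/a_t)] = 32.708 km/s.
First burn Δv₁ = |v_p − v₁| = 7.882 km/s.
Circular speed at r₂: v₂ = √(μ/r₂) = 9.686 km/s.
Transfer-orbit speed at r₂: v_a = √[μ(2/r₂ − 1/a_t)] = 4.979 km/s.
Second burn Δv₂ = |v₂ − v_a| = 4.707 km/s.
Δv = Δv₁ + Δv₂ = 7.882 + 4.707 = 12.59 km/s.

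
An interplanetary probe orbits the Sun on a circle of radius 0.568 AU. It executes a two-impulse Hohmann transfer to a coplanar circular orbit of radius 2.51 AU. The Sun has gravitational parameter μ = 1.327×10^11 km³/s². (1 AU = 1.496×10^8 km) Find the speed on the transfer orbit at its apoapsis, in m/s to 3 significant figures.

v = 11400 m/s

In km: r₁ = 0.568 × 1.496×10^8 = 8.49728×10^7 km; r₂ = 2.51 × 1.496×10^8 = 3.75496×10^8 km.
Transfer-ellipse semi-major axis a_t = (r₁ + r₂)/2 = (8.49728×10^7 + 3.75496×10^8)/2 = 2.302344×10^8 km.
The apoapsis of the transfer ellipse is at r = 3.75496×10^8 km.
Vis-viva: v = √[μ(2/r − 1/a_t)] = √[1.327×10^11 × (2/3.75496×10^8 − 1/2.302344×10^8)] = 11.42 km/s.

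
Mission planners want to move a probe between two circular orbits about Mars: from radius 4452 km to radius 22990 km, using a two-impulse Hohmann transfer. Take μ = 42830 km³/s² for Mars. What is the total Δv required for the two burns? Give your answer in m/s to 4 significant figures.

Δv = 1501 m/s

The Hohmann ellipse has a_t = (r₁ + r₂)/2 = 13721 km.
At r₁ the circular-orbit speed is v₁ = √(μ/r₁) = 3.1017 km/s.
On the transfer ellipse at r₁, vis-viva equation gives v_p = √[μ(2/r₁ − 1/a_t)] = 4.0149 km/s.
First burn Δv₁ = |v_p − v₁| = 0.9132 km/s.
Circular speed at r₂: v₂ = √(μ/r₂) = 1.3649 km/s.
Transfer-orbit speed at r₂: v_a = √[μ(2/r₂ − 1/a_t)] = 0.77748 km/s.
Second burn Δv₂ = |v₂ − v_a| = 0.5874 km/s.
Total Δv = Δv₁ + Δv₂ = 1.501 km/s.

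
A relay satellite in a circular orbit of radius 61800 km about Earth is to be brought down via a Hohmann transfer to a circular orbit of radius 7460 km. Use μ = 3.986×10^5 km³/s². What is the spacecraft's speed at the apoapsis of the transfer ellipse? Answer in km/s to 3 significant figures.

Transfer-ellipse semi-major axis a_t = (r₁ + r₂)/2 = (61800 + 7460)/2 = 34630 km.
The apoapsis of the transfer ellipse is at r = 61800 km.
From the vis-viva equation, v = √[μ(2/r − 1/a_t)] = 1.179 km/s.

v = 1.18 km/s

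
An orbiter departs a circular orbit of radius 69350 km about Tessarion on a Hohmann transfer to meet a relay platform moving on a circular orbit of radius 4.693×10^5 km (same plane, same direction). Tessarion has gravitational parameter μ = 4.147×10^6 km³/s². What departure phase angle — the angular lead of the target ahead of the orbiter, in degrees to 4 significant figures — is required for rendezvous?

The Hohmann ellipse has a_t = (r₁ + r₂)/2 = 2.69325×10^5 km.
Transfer time t = π√(a_t³/μ) = 2.1562×10^5 s.
The target's mean motion on its circular orbit is ω₂ = √(μ/r₂³) = 6.3342×10^-6 rad/s.
Angle swept by the target during transfer: ω₂·t = 1.3658 rad = 78.255°.
Arrival is 180° from departure on the ellipse, so φ = 180° − 78.255° = 101.7°.

φ = 101.7°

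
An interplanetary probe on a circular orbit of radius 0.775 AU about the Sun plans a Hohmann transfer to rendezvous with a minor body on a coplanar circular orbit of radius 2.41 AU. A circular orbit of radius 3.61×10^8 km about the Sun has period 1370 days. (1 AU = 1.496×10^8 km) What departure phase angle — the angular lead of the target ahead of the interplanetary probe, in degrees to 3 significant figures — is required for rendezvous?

φ = 83.3°

From Kepler's third law T² = 4π²r³/μ at r = 3.61×10^8 km, T = 1370 days = 1370 × 86400 s = 1.18368×10^8 s: μ = 4π²r³/T² = 1.32560×10^11 km³/s².
In km: r₁ = 0.775 × 1.496×10^8 = 1.1594×10^8 km; r₂ = 2.41 × 1.496×10^8 = 3.60536×10^8 km.
Transfer-ellipse semi-major axis a_t = (r₁ + r₂)/2 = (1.1594×10^8 + 3.60536×10^8)/2 = 2.38238×10^8 km.
Transfer time t = π√(a_t³/μ) = 3.1729×10^7 s.
The target's mean motion on its circular orbit is ω₂ = √(μ/r₂³) = 5.3184×10^-8 rad/s.
Angle swept by the target during transfer: ω₂·t = 1.6875 rad = 96.69°.
Arrival is 180° from departure on the ellipse, so φ = 180° − 96.69° = 83.3°.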